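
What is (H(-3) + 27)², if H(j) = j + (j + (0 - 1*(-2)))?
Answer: 529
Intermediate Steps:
H(j) = 2 + 2*j (H(j) = j + (j + (0 + 2)) = j + (j + 2) = j + (2 + j) = 2 + 2*j)
(H(-3) + 27)² = ((2 + 2*(-3)) + 27)² = ((2 - 6) + 27)² = (-4 + 27)² = 23² = 529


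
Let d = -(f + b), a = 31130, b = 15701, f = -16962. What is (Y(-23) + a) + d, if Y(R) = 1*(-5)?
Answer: 32386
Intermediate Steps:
Y(R) = -5
d = 1261 (d = -(-16962 + 15701) = -1*(-1261) = 1261)
(Y(-23) + a) + d = (-5 + 31130) + 1261 = 31125 + 1261 = 32386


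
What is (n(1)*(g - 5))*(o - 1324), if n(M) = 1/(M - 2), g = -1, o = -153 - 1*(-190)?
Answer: -7722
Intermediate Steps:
o = 37 (o = -153 + 190 = 37)
n(M) = 1/(-2 + M)
(n(1)*(g - 5))*(o - 1324) = ((-1 - 5)/(-2 + 1))*(37 - 1324) = (-6/(-1))*(-1287) = -1*(-6)*(-1287) = 6*(-1287) = -7722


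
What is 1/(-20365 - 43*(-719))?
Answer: 1/10552 ≈ 9.4769e-5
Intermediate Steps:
1/(-20365 - 43*(-719)) = 1/(-20365 + 30917) = 1/10552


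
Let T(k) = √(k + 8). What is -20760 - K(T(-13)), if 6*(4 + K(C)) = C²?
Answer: -124531/6 ≈ -20755.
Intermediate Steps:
T(k) = √(8 + k)
K(C) = -4 + C²/6
-20760 - K(T(-13)) = -20760 - (-4 + (√(8 - 13))²/6) = -20760 - (-4 + (√(-5))²/6) = -20760 - (-4 + (I*√5)²/6) = -20760 - (-4 + (⅙)*(-5)) = -20760 - (-4 - ⅚) = -20760 - 1*(-29/6) = -20760 + 29/6 = -124531/6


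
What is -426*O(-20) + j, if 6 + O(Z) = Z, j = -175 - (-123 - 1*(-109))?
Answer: 10915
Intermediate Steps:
j = -161 (j = -175 - (-123 + 109) = -175 - 1*(-14) = -175 + 14 = -161)
O(Z) = -6 + Z
-426*O(-20) + j = -426*(-6 - 20) - 161 = -426*(-26) - 161 = 11076 - 161 = 10915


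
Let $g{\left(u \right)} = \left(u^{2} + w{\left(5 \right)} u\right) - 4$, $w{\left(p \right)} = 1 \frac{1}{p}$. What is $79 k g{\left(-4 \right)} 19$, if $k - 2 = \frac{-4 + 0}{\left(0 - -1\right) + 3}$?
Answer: $\frac{84056}{5} \approx 16811.0$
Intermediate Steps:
$w{\left(p \right)} = \frac{1}{p}$
$k = 1$ ($k = 2 + \frac{-4 + 0}{\left(0 - -1\right) + 3} = 2 - \frac{4}{\left(0 + 1\right) + 3} = 2 - \frac{4}{1 + 3} = 2 - \frac{4}{4} = 2 - 1 = 1$)
$g{\left(u \right)} = -4 + u^{2} + \frac{u}{5}$ ($g{\left(u \right)} = \left(u^{2} + \frac{u}{5}\right) - 4 = -4 + u^{2} + \frac{u}{5}$)
$79 k g{\left(-4 \right)} 19 = 79 \cdot 1 \left(-4 + \left(-4\right)^{2} + \frac{1}{5} \left(-4\right)\right) 19 = 79 \cdot 1 \left(-4 + 16 - \frac{4}{5}\right) 19 = 79 \cdot 1 \cdot \frac{56}{5} \cdot 19 = 79 \cdot \frac{56}{5} \cdot 19 = \frac{4424}{5} \cdot 19 = \frac{84056}{5}$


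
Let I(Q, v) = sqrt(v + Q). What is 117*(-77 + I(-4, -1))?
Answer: -9009 + 117*I*sqrt(5) ≈ -9009.0 + 261.62*I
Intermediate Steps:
I(Q, v) = sqrt(Q + v)
117*(-77 + I(-4, -1)) = 117*(-77 + sqrt(-4 - 1)) = 117*(-77 + sqrt(-5)) = 117*(-77 + I*sqrt(5)) = -9009 + 117*I*sqrt(5)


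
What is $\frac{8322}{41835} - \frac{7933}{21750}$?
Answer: $- \frac{10058237}{60660750} \approx -0.16581$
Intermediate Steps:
$\frac{8322}{41835} - \frac{7933}{21750} = 8322 \cdot \frac{1}{41835} - \frac{7933}{21750} = \frac{2774}{13945} - \frac{7933}{21750} = - \frac{10058237}{60660750}$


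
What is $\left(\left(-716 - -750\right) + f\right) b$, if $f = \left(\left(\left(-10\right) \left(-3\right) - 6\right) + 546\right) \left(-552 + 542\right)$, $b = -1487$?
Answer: $8425342$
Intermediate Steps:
$f = -5700$ ($f = \left(\left(30 - 6\right) + 546\right) \left(-10\right) = \left(24 + 546\right) \left(-10\right) = 570 \left(-10\right) = -5700$)
$\left(\left(-716 - -750\right) + f\right) b = \left(\left(-716 - -750\right) - 5700\right) \left(-1487\right) = \left(\left(-716 + 750\right) - 5700\right) \left(-1487\right) = \left(34 - 5700\right) \left(-1487\right) = \left(-5666\right) \left(-1487\right) = 8425342$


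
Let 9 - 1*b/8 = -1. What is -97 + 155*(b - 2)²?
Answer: 942923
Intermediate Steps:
b = 80 (b = 72 - 8*(-1) = 72 + 8 = 80)
-97 + 155*(b - 2)² = -97 + 155*(80 - 2)² = -97 + 155*78² = -97 + 155*6084 = -97 + 943020 = 942923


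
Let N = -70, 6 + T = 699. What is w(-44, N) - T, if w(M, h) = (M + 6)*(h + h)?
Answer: 4627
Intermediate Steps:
T = 693 (T = -6 + 699 = 693)
w(M, h) = 2*h*(6 + M) (w(M, h) = (6 + M)*(2*h) = 2*h*(6 + M))
w(-44, N) - T = 2*(-70)*(6 - 44) - 1*693 = 2*(-70)*(-38) - 693 = 5320 - 693 = 4627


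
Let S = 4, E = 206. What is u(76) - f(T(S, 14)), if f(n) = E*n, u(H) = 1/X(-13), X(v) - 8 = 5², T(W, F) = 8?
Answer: -54383/33 ≈ -1648.0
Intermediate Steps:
X(v) = 33 (X(v) = 8 + 5² = 8 + 25 = 33)
u(H) = 1/33
f(n) = 206*n
u(76) - f(T(S, 14)) = 1/33 - 206*8 = 1/33 - 1*1648 = 1/33 - 1648 = -54383/33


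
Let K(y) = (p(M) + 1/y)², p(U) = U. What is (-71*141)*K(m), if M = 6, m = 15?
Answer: -27633697/75 ≈ -3.6845e+5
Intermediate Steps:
K(y) = (6 + 1/y)²
(-71*141)*K(m) = (-71*141)*((1 + 6*15)²/15²) = -3337*(1 + 90)²/75 = -3337*91²/75 = -3337*8281/75 = -10011*8281/225 = -27633697/75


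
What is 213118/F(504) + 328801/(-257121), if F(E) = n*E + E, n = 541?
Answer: -1945599905/3902068296 ≈ -0.49861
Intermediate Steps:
F(E) = 542*E (F(E) = 541*E + E = 542*E)
213118/F(504) + 328801/(-257121) = 213118/((542*504)) + 328801/(-257121) = 213118/273168 + 328801*(-1/257121) = 213118*(1/273168) - 328801/257121 = 106559/136584 - 328801/257121 = -1945599905/3902068296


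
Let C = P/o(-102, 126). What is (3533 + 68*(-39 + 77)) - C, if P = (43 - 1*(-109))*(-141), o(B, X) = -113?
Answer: 669789/113 ≈ 5927.3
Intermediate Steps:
P = -21432 (P = (43 + 109)*(-141) = 152*(-141) = -21432)
C = 21432/113 (C = -21432/(-113) = -21432*(-1/113) = 21432/113 ≈ 189.66)
(3533 + 68*(-39 + 77)) - C = (3533 + 68*(-39 + 77)) - 1*21432/113 = (3533 + 68*38) - 21432/113 = (3533 + 2584) - 21432/113 = 6117 - 21432/113 = 669789/113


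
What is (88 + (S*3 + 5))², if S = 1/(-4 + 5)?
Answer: 9216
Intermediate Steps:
S = 1 (S = 1/1 = 1)
(88 + (S*3 + 5))² = (88 + (1*3 + 5))² = (88 + (3 + 5))² = (88 + 8)² = 96² = 9216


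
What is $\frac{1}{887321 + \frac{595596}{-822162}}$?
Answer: $\frac{137027}{121586835401} \approx 1.127 \cdot 10^{-6}$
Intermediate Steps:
$\frac{1}{887321 + \frac{595596}{-822162}} = \frac{1}{887321 + 595596 \left(- \frac{1}{822162}\right)} = \frac{1}{887321 - \frac{99266}{137027}} = \frac{1}{\frac{121586835401}{137027}} = \frac{137027}{121586835401}$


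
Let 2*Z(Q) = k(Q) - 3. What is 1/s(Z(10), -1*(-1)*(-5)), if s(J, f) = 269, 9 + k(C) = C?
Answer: 1/269 ≈ 0.0037175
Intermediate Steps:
k(C) = -9 + C
Z(Q) = -6 + Q/2 (Z(Q) = ((-9 + Q) - 3)/2 = (-12 + Q)/2 = -6 + Q/2)
1/s(Z(10), -1*(-1)*(-5)) = 1/269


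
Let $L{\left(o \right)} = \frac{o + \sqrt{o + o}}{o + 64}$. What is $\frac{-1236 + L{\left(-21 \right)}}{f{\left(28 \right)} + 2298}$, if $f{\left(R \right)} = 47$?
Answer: $- \frac{53169}{100835} + \frac{i \sqrt{42}}{100835} \approx -0.52729 + 6.4271 \cdot 10^{-5} i$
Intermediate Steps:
$L{\left(o \right)} = \frac{o + \sqrt{2} \sqrt{o}}{64 + o}$ ($L{\left(o \right)} = \frac{o + \sqrt{2 o}}{64 + o} = \frac{o + \sqrt{2} \sqrt{o}}{64 + o}$)
$\frac{-1236 + L{\left(-21 \right)}}{f{\left(28 \right)} + 2298} = \frac{-1236 + \frac{-21 + \sqrt{2} \sqrt{-21}}{64 - 21}}{47 + 2298} = \frac{-1236 + \frac{-21 + \sqrt{2} i \sqrt{21}}{43}}{2345} = \left(-1236 + \frac{-21 + i \sqrt{42}}{43}\right) \frac{1}{2345} = \left(-1236 - \left(\frac{21}{43} - \frac{i \sqrt{42}}{43}\right)\right) \frac{1}{2345} = \left(- \frac{53169}{43} + \frac{i \sqrt{42}}{43}\right) \frac{1}{2345} = - \frac{53169}{100835} + \frac{i \sqrt{42}}{100835}$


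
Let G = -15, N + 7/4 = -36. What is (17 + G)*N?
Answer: -151/2 ≈ -75.500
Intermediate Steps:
N = -151/4 (N = -7/4 - 36 = -151/4 ≈ -37.750)
(17 + G)*N = (17 - 15)*(-151/4) = 2*(-151/4) = -151/2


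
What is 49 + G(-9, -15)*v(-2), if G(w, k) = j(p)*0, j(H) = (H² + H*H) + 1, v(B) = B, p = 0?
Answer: 49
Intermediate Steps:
j(H) = 1 + 2*H² (j(H) = (H² + H²) + 1 = 2*H² + 1 = 1 + 2*H²)
G(w, k) = 0 (G(w, k) = (1 + 2*0²)*0 = (1 + 2*0)*0 = (1 + 0)*0 = 1*0 = 0)
49 + G(-9, -15)*v(-2) = 49 + 0*(-2) = 49 + 0 = 49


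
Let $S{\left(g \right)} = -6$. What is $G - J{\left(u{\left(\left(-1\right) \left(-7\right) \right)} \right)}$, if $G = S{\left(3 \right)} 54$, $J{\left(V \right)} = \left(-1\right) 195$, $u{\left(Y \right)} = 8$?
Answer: $-129$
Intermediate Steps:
$J{\left(V \right)} = -195$
$G = -324$ ($G = \left(-6\right) 54 = -324$)
$G - J{\left(u{\left(\left(-1\right) \left(-7\right) \right)} \right)} = -324 - -195 = -324 + 195 = -129$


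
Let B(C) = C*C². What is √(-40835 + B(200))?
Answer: √7959165 ≈ 2821.2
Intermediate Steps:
B(C) = C³
√(-40835 + B(200)) = √(-40835 + 200³) = √(-40835 + 8000000) = √7959165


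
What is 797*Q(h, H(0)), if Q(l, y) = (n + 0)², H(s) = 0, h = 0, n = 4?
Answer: 12752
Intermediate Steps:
Q(l, y) = 16 (Q(l, y) = (4 + 0)² = 4² = 16)
797*Q(h, H(0)) = 797*16 = 12752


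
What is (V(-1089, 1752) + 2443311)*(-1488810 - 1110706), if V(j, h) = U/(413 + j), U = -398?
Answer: -1073391258985286/169 ≈ -6.3514e+12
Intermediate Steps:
V(j, h) = -398/(413 + j)
(V(-1089, 1752) + 2443311)*(-1488810 - 1110706) = (-398/(413 - 1089) + 2443311)*(-1488810 - 1110706) = (-398/(-676) + 2443311)*(-2599516) = (-398*(-1/676) + 2443311)*(-2599516) = (199/338 + 2443311)*(-2599516) = (825839317/338)*(-2599516) = -1073391258985286/169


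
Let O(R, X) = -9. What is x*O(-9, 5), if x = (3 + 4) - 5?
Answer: -18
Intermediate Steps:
x = 2 (x = 7 - 5 = 2)
x*O(-9, 5) = 2*(-9) = -18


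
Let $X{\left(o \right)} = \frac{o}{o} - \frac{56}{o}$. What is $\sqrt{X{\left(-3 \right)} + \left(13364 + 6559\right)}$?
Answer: $\frac{2 \sqrt{44871}}{3} \approx 141.22$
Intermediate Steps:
$X{\left(o \right)} = 1 - \frac{56}{o}$
$\sqrt{X{\left(-3 \right)} + \left(13364 + 6559\right)} = \sqrt{\frac{-56 - 3}{-3} + \left(13364 + 6559\right)} = \sqrt{\left(- \frac{1}{3}\right) \left(-59\right) + 19923} = \sqrt{\frac{59}{3} + 19923} = \sqrt{\frac{59828}{3}} = \frac{2 \sqrt{44871}}{3}$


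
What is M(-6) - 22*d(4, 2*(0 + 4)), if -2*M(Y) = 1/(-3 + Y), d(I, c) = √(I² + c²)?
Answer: 1/18 - 88*√5 ≈ -196.72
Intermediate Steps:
M(Y) = -1/(2*(-3 + Y))
M(-6) - 22*d(4, 2*(0 + 4)) = -1/(-6 + 2*(-6)) - 22*√(4² + (2*(0 + 4))²) = -1/(-6 - 12) - 22*√(16 + (2*4)²) = -1/(-18) - 22*√(16 + 8²) = -1*(-1/18) - 22*√(16 + 64) = 1/18 - 88*√5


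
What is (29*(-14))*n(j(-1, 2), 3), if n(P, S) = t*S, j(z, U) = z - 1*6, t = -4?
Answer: 4872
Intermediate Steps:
j(z, U) = -6 + z (j(z, U) = z - 6 = -6 + z)
n(P, S) = -4*S
(29*(-14))*n(j(-1, 2), 3) = (29*(-14))*(-4*3) = -406*(-12) = 4872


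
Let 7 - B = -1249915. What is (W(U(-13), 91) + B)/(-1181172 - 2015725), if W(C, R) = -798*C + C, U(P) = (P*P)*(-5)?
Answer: -1923387/3196897 ≈ -0.60164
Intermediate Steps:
B = 1249922 (B = 7 - 1*(-1249915) = 7 + 1249915 = 1249922)
U(P) = -5*P**2 (U(P) = P**2*(-5) = -5*P**2)
W(C, R) = -797*C
(W(U(-13), 91) + B)/(-1181172 - 2015725) = (-(-3985)*(-13)**2 + 1249922)/(-1181172 - 2015725) = (-(-3985)*169 + 1249922)/(-3196897) = (-797*(-845) + 1249922)*(-1/3196897) = (673465 + 1249922)*(-1/3196897) = 1923387*(-1/3196897) = -1923387/3196897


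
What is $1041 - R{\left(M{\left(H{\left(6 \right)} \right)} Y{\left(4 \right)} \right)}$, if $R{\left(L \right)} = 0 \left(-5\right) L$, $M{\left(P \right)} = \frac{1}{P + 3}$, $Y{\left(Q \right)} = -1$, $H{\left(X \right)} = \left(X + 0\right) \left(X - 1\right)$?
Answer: $1041$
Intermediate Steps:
$H{\left(X \right)} = X \left(-1 + X\right)$
$M{\left(P \right)} = \frac{1}{3 + P}$
$R{\left(L \right)} = 0$ ($R{\left(L \right)} = 0 L = 0$)
$1041 - R{\left(M{\left(H{\left(6 \right)} \right)} Y{\left(4 \right)} \right)} = 1041 - 0 = 1041 + 0 = 1041$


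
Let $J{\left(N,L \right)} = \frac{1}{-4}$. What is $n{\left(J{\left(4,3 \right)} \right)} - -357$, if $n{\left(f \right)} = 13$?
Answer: $370$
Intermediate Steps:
$J{\left(N,L \right)} = - \frac{1}{4}$
$n{\left(J{\left(4,3 \right)} \right)} - -357 = 13 - -357 = 13 + 357 = 370$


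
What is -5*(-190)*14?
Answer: 13300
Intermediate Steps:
-5*(-190)*14 = 950*14 = 13300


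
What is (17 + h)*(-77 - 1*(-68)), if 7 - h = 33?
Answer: 81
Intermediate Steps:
h = -26 (h = 7 - 1*33 = 7 - 33 = -26)
(17 + h)*(-77 - 1*(-68)) = (17 - 26)*(-77 - 1*(-68)) = -9*(-77 + 68) = -9*(-9) = 81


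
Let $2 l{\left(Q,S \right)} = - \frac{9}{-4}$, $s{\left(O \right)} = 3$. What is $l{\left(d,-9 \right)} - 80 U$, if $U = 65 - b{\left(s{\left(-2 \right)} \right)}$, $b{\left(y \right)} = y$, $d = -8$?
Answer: $- \frac{39671}{8} \approx -4958.9$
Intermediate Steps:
$l{\left(Q,S \right)} = \frac{9}{8}$ ($l{\left(Q,S \right)} = \frac{\left(-9\right) \frac{1}{-4}}{2} = \frac{\left(-9\right) \left(- \frac{1}{4}\right)}{2} = \frac{1}{2} \cdot \frac{9}{4} = \frac{9}{8}$)
$U = 62$ ($U = 65 - 3 = 62$)
$l{\left(d,-9 \right)} - 80 U = \frac{9}{8} - 4960 = - \frac{39671}{8}$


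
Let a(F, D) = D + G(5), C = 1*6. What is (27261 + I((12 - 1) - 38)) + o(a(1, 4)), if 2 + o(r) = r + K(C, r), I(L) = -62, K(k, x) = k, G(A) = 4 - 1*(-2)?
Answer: 27213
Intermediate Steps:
C = 6
G(A) = 6 (G(A) = 4 + 2 = 6)
a(F, D) = 6 + D (a(F, D) = D + 6 = 6 + D)
o(r) = 4 + r (o(r) = -2 + (r + 6) = -2 + (6 + r) = 4 + r)
(27261 + I((12 - 1) - 38)) + o(a(1, 4)) = (27261 - 62) + (4 + (6 + 4)) = 27199 + (4 + 10) = 27199 + 14 = 27213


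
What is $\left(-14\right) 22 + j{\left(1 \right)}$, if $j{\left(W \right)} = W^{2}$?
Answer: $-307$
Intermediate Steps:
$\left(-14\right) 22 + j{\left(1 \right)} = \left(-14\right) 22 + 1^{2} = -308 + 1 = -307$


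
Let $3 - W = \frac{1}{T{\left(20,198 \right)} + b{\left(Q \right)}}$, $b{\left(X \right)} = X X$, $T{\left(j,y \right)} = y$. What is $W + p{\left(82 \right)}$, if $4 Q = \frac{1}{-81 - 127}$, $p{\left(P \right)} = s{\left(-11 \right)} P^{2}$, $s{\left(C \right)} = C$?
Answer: $- \frac{10137121460457}{137060353} \approx -73961.0$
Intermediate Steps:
$p{\left(P \right)} = - 11 P^{2}$
$Q = - \frac{1}{832}$ ($Q = \frac{1}{4 \left(-81 - 127\right)} = \frac{1}{4 \left(-208\right)} = \frac{1}{4} \left(- \frac{1}{208}\right) = - \frac{1}{832} \approx -0.0012019$)
$b{\left(X \right)} = X^{2}$
$W = \frac{410488835}{137060353}$ ($W = 3 - \frac{1}{198 + \left(- \frac{1}{832}\right)^{2}} = 3 - \frac{1}{198 + \frac{1}{692224}} = 3 - \frac{1}{\frac{137060353}{692224}} = 3 - \frac{692224}{137060353} = \frac{410488835}{137060353} \approx 2.9949$)
$W + p{\left(82 \right)} = \frac{410488835}{137060353} - 11 \cdot 82^{2} = \frac{410488835}{137060353} - 73964 = - \frac{10137121460457}{137060353}$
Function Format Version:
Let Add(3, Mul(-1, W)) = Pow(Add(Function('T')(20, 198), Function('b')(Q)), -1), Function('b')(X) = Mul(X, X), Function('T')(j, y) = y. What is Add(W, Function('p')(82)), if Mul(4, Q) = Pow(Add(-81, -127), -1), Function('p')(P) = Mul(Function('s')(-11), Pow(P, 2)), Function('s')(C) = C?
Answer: Rational(-10137121460457, 137060353) ≈ -73961.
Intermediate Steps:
Function('p')(P) = Mul(-11, Pow(P, 2))
Q = Rational(-1, 832) (Q = Mul(Rational(1, 4), Pow(Add(-81, -127), -1)) = Mul(Rational(1, 4), Pow(-208, -1)) = Mul(Rational(1, 4), Rational(-1, 208)) = Rational(-1, 832) ≈ -0.0012019)
Function('b')(X) = Pow(X, 2)
W = Rational(410488835, 137060353) (W = Add(3, Mul(-1, Pow(Add(198, Pow(Rational(-1, 832), 2)), -1))) = Add(3, Mul(-1, Pow(Add(198, Rational(1, 692224)), -1))) = Add(3, Mul(-1, Pow(Rational(137060353, 692224), -1))) = Add(3, Mul(-1, Rational(692224, 137060353))) = Add(3, Rational(-692224, 137060353)) = Rational(410488835, 137060353) ≈ 2.9949)
Add(W, Function('p')(82)) = Add(Rational(410488835, 137060353), Mul(-11, Pow(82, 2))) = Add(Rational(410488835, 137060353), Mul(-11, 6724)) = Add(Rational(410488835, 137060353), -73964) = Rational(-10137121460457, 137060353)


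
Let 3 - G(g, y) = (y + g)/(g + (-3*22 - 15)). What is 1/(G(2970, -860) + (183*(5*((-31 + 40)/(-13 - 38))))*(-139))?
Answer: 49113/1102423864 ≈ 4.4550e-5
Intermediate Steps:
G(g, y) = 3 - (g + y)/(-81 + g) (G(g, y) = 3 - (y + g)/(g + (-3*22 - 15)) = 3 - (g + y)/(g + (-66 - 15)) = 3 - (g + y)/(g - 81) = 3 - (g + y)/(-81 + g))
1/(G(2970, -860) + (183*(5*((-31 + 40)/(-13 - 38))))*(-139)) = 1/((-243 - 1*(-860) + 2*2970)/(-81 + 2970) + (183*(5*((-31 + 40)/(-13 - 38))))*(-139)) = 1/((-243 + 860 + 5940)/2889 + (183*(5*(9/(-51))))*(-139)) = 1/((1/2889)*6557 + (183*(5*(9*(-1/51))))*(-139)) = 1/(6557/2889 + (183*(5*(-3/17)))*(-139)) = 1/(6557/2889 + (183*(-15/17))*(-139)) = 1/(6557/2889 - 2745/17*(-139)) = 1/(6557/2889 + 381555/17) = 1/(1102423864/49113) = 49113/1102423864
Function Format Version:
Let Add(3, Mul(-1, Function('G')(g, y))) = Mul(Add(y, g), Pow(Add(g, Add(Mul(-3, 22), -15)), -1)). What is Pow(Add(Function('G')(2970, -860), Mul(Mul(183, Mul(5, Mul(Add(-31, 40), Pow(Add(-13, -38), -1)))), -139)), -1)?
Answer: Rational(49113, 1102423864) ≈ 4.4550e-5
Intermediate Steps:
Function('G')(g, y) = Add(3, Mul(-1, Pow(Add(-81, g), -1), Add(g, y))) (Function('G')(g, y) = Add(3, Mul(-1, Mul(Add(y, g), Pow(Add(g, Add(Mul(-3, 22), -15)), -1)))) = Add(3, Mul(-1, Mul(Add(g, y), Pow(Add(g, Add(-66, -15)), -1)))) = Add(3, Mul(-1, Mul(Add(g, y), Pow(Add(g, -81), -1)))) = Add(3, Mul(-1, Mul(Add(g, y), Pow(Add(-81, g), -1)))) = Add(3, Mul(-1, Mul(Pow(Add(-81, g), -1), Add(g, y)))) = Add(3, Mul(-1, Pow(Add(-81, g), -1), Add(g, y))))
Pow(Add(Function('G')(2970, -860), Mul(Mul(183, Mul(5, Mul(Add(-31, 40), Pow(Add(-13, -38), -1)))), -139)), -1) = Pow(Add(Mul(Pow(Add(-81, 2970), -1), Add(-243, Mul(-1, -860), Mul(2, 2970))), Mul(Mul(183, Mul(5, Mul(Add(-31, 40), Pow(Add(-13, -38), -1)))), -139)), -1) = Pow(Add(Mul(Pow(2889, -1), Add(-243, 860, 5940)), Mul(Mul(183, Mul(5, Mul(9, Pow(-51, -1)))), -139)), -1) = Pow(Add(Mul(Rational(1, 2889), 6557), Mul(Mul(183, Mul(5, Mul(9, Rational(-1, 51)))), -139)), -1) = Pow(Add(Rational(6557, 2889), Mul(Mul(183, Mul(5, Rational(-3, 17))), -139)), -1) = Pow(Add(Rational(6557, 2889), Mul(Mul(183, Rational(-15, 17)), -139)), -1) = Pow(Add(Rational(6557, 2889), Mul(Rational(-2745, 17), -139)), -1) = Pow(Add(Rational(6557, 2889), Rational(381555, 17)), -1) = Pow(Rational(1102423864, 49113), -1) = Rational(49113, 1102423864)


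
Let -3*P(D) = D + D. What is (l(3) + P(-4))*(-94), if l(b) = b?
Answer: -1598/3 ≈ -532.67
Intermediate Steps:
P(D) = -2*D/3 (P(D) = -(D + D)/3 = -2*D/3)
(l(3) + P(-4))*(-94) = (3 - ⅔*(-4))*(-94) = (3 + 8/3)*(-94) = (17/3)*(-94) = -1598/3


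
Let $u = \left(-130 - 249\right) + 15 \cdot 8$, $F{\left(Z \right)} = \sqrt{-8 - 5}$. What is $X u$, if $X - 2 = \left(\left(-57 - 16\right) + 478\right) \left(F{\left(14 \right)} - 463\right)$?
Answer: $48565867 - 104895 i \sqrt{13} \approx 4.8566 \cdot 10^{7} - 3.782 \cdot 10^{5} i$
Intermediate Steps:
$F{\left(Z \right)} = i \sqrt{13}$ ($F{\left(Z \right)} = \sqrt{-13} = i \sqrt{13}$)
$u = -259$ ($u = -379 + 120 = -259$)
$X = -187513 + 405 i \sqrt{13}$ ($X = 2 + \left(\left(-57 - 16\right) + 478\right) \left(i \sqrt{13} - 463\right) = 2 + \left(-73 + 478\right) \left(-463 + i \sqrt{13}\right) = 2 + 405 \left(-463 + i \sqrt{13}\right) = 2 - \left(187515 - 405 i \sqrt{13}\right) = -187513 + 405 i \sqrt{13} \approx -1.8751 \cdot 10^{5} + 1460.2 i$)
$X u = \left(-187513 + 405 i \sqrt{13}\right) \left(-259\right) = 48565867 - 104895 i \sqrt{13}$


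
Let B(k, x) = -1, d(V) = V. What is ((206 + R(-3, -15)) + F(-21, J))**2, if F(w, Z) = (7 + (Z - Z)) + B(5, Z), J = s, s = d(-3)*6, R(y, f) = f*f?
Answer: 190969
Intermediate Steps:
R(y, f) = f**2
s = -18 (s = -3*6 = -18)
J = -18
F(w, Z) = 6 (F(w, Z) = (7 + (Z - Z)) - 1 = (7 + 0) - 1 = 7 - 1 = 6)
((206 + R(-3, -15)) + F(-21, J))**2 = ((206 + (-15)**2) + 6)**2 = ((206 + 225) + 6)**2 = (431 + 6)**2 = 437**2 = 190969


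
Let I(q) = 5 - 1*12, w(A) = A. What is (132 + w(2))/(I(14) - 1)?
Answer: -67/4 ≈ -16.750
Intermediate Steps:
I(q) = -7 (I(q) = 5 - 12 = -7)
(132 + w(2))/(I(14) - 1) = (132 + 2)/(-7 - 1) = 134/(-8) = 134*(-⅛) = -67/4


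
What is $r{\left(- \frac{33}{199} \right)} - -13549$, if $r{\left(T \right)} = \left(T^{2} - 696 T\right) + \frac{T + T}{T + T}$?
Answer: $\frac{541165271}{39601} \approx 13665.0$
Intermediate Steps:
$r{\left(T \right)} = 1 + T^{2} - 696 T$ ($r{\left(T \right)} = \left(T^{2} - 696 T\right) + \frac{2 T}{2 T} = \left(T^{2} - 696 T\right) + 2 T \frac{1}{2 T} = \left(T^{2} - 696 T\right) + 1 = 1 + T^{2} - 696 T$)
$r{\left(- \frac{33}{199} \right)} - -13549 = \left(1 + \left(- \frac{33}{199}\right)^{2} - 696 \left(- \frac{33}{199}\right)\right) - -13549 = \left(1 + \left(\left(-33\right) \frac{1}{199}\right)^{2} - 696 \left(\left(-33\right) \frac{1}{199}\right)\right) + 13549 = \left(1 + \left(- \frac{33}{199}\right)^{2} - - \frac{22968}{199}\right) + 13549 = \left(1 + \frac{1089}{39601} + \frac{22968}{199}\right) + 13549 = \frac{4611322}{39601} + 13549 = \frac{541165271}{39601}$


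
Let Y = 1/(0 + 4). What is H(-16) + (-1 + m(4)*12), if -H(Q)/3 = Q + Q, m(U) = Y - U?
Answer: 50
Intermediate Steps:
Y = 1/4 ≈ 0.25000
m(U) = 1/4 - U
H(Q) = -6*Q (H(Q) = -3*(Q + Q) = -6*Q)
H(-16) + (-1 + m(4)*12) = -6*(-16) + (-1 + (1/4 - 1*4)*12) = 96 + (-1 + (1/4 - 4)*12) = 96 + (-1 - 15/4*12) = 96 + (-1 - 45) = 96 - 46 = 50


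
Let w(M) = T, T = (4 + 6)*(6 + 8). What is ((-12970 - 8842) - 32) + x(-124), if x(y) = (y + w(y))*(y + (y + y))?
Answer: -27796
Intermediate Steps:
T = 140 (T = 10*14 = 140)
w(M) = 140
x(y) = 3*y*(140 + y) (x(y) = (y + 140)*(y + (y + y)) = (140 + y)*(y + 2*y) = (140 + y)*(3*y) = 3*y*(140 + y))
((-12970 - 8842) - 32) + x(-124) = ((-12970 - 8842) - 32) + 3*(-124)*(140 - 124) = (-21812 - 32) + 3*(-124)*16 = -21844 - 5952 = -27796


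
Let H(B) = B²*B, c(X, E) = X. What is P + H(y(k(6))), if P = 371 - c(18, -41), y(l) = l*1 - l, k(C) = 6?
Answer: 353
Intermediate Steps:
y(l) = 0 (y(l) = l - l = 0)
H(B) = B³
P = 353 (P = 371 - 1*18 = 371 - 18 = 353)
P + H(y(k(6))) = 353 + 0³ = 353 + 0 = 353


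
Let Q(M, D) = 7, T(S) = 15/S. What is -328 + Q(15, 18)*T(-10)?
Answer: -677/2 ≈ -338.50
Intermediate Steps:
-328 + Q(15, 18)*T(-10) = -328 + 7*(15/(-10)) = -328 + 7*(15*(-1/10)) = -328 + 7*(-3/2) = -328 - 21/2 = -677/2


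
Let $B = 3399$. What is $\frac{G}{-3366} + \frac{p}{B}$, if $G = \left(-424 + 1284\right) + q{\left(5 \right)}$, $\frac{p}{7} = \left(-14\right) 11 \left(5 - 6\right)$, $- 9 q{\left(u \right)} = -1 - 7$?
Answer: $\frac{95780}{1560141} \approx 0.061392$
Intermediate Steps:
$q{\left(u \right)} = \frac{8}{9}$ ($q{\left(u \right)} = - \frac{-1 - 7}{9} = \left(- \frac{1}{9}\right) \left(-8\right) = \frac{8}{9}$)
$p = 1078$ ($p = 7 \left(-14\right) 11 \left(5 - 6\right) = 7 \left(- 154 \left(5 - 6\right)\right) = 7 \left(\left(-154\right) \left(-1\right)\right) = 7 \cdot 154 = 1078$)
$G = \frac{7748}{9}$ ($G = \left(-424 + 1284\right) + \frac{8}{9} = 860 + \frac{8}{9} = \frac{7748}{9} \approx 860.89$)
$\frac{G}{-3366} + \frac{p}{B} = \frac{7748}{9 \left(-3366\right)} + \frac{1078}{3399} = \frac{7748}{9} \left(- \frac{1}{3366}\right) + 1078 \cdot \frac{1}{3399} = - \frac{3874}{15147} + \frac{98}{309} = \frac{95780}{1560141}$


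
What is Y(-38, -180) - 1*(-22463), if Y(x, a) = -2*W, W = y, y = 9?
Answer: 22445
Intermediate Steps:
W = 9
Y(x, a) = -18 (Y(x, a) = -2*9 = -18)
Y(-38, -180) - 1*(-22463) = -18 - 1*(-22463) = -18 + 22463 = 22445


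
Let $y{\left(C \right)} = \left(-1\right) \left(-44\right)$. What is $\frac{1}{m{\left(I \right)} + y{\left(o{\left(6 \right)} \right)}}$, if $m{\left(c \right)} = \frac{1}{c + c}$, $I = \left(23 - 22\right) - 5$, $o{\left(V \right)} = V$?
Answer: $\frac{8}{351} \approx 0.022792$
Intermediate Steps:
$y{\left(C \right)} = 44$
$I = -4$ ($I = 1 - 5 = -4$)
$m{\left(c \right)} = \frac{1}{2 c}$
$\frac{1}{m{\left(I \right)} + y{\left(o{\left(6 \right)} \right)}} = \frac{1}{\frac{1}{2 \left(-4\right)} + 44} = \frac{1}{\frac{1}{2} \left(- \frac{1}{4}\right) + 44} = \frac{1}{- \frac{1}{8} + 44} = \frac{1}{\frac{351}{8}} = \frac{8}{351}$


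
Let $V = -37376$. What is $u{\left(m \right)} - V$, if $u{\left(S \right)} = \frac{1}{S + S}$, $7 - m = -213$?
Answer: $\frac{16445441}{440} \approx 37376.0$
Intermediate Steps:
$m = 220$ ($m = 7 - -213 = 7 + 213 = 220$)
$u{\left(S \right)} = \frac{1}{2 S}$
$u{\left(m \right)} - V = \frac{1}{2 \cdot 220} - -37376 = \frac{1}{2} \cdot \frac{1}{220} + 37376 = \frac{1}{440} + 37376 = \frac{16445441}{440}$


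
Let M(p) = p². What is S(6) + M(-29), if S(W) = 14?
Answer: 855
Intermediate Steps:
S(6) + M(-29) = 14 + (-29)² = 14 + 841 = 855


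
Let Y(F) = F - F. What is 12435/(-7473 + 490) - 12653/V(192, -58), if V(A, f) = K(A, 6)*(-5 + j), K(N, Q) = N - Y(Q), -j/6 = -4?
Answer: -133718779/25473984 ≈ -5.2492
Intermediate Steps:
Y(F) = 0
j = 24 (j = -6*(-4) = 24)
K(N, Q) = N (K(N, Q) = N - 1*0 = N + 0 = N)
V(A, f) = 19*A (V(A, f) = A*(-5 + 24) = A*19 = 19*A)
12435/(-7473 + 490) - 12653/V(192, -58) = 12435/(-7473 + 490) - 12653/(19*192) = 12435/(-6983) - 12653/3648 = 12435*(-1/6983) - 12653*1/3648 = -12435/6983 - 12653/3648 = -133718779/25473984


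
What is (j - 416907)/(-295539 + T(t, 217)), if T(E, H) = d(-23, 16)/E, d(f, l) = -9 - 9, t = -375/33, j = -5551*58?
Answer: 92358125/36942177 ≈ 2.5001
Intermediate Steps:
j = -321958
t = -125/11 (t = -375*1/33 = -125/11 ≈ -11.364)
d(f, l) = -18
T(E, H) = -18/E
(j - 416907)/(-295539 + T(t, 217)) = (-321958 - 416907)/(-295539 - 18/(-125/11)) = -738865/(-295539 - 18*(-11/125)) = -738865/(-295539 + 198/125) = -738865/(-36942177/125) = -738865*(-125/36942177) = 92358125/36942177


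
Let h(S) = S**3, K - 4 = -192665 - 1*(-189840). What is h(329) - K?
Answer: 35614110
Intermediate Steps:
K = -2821 (K = 4 + (-192665 - 1*(-189840)) = 4 + (-192665 + 189840) = 4 - 2825 = -2821)
h(329) - K = 329**3 - 1*(-2821) = 35611289 + 2821 = 35614110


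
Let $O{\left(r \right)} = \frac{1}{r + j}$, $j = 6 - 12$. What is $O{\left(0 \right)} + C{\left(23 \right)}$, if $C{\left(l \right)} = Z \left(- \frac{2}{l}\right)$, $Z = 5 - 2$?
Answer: $- \frac{59}{138} \approx -0.42754$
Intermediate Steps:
$Z = 3$
$C{\left(l \right)} = - \frac{6}{l}$ ($C{\left(l \right)} = 3 \left(- \frac{2}{l}\right) = - \frac{6}{l}$)
$j = -6$ ($j = 6 - 12 = -6$)
$O{\left(r \right)} = \frac{1}{-6 + r}$ ($O{\left(r \right)} = \frac{1}{r - 6} = \frac{1}{-6 + r}$)
$O{\left(0 \right)} + C{\left(23 \right)} = \frac{1}{-6 + 0} - \frac{6}{23} = \frac{1}{-6} - \frac{6}{23} = - \frac{1}{6} - \frac{6}{23} = - \frac{59}{138}$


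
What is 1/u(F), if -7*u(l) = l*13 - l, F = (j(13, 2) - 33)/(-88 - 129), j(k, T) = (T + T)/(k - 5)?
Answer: -1519/390 ≈ -3.8949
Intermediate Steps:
j(k, T) = 2*T/(-5 + k) (j(k, T) = (2*T)/(-5 + k) = 2*T/(-5 + k))
F = 65/434 (F = (2*2/(-5 + 13) - 33)/(-88 - 129) = (2*2/8 - 33)/(-217) = (2*2*(⅛) - 33)*(-1/217) = (½ - 33)*(-1/217) = -65/2*(-1/217) = 65/434 ≈ 0.14977)
u(l) = -12*l/7 (u(l) = -(l*13 - l)/7 = -(13*l - l)/7 = -12*l/7)
1/u(F) = 1/(-12/7*65/434) = 1/(-390/1519) = -1519/390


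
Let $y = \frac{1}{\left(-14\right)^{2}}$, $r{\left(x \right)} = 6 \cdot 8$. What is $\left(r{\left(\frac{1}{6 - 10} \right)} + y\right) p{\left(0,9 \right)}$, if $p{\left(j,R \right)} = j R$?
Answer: $0$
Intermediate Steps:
$p{\left(j,R \right)} = R j$
$r{\left(x \right)} = 48$
$y = \frac{1}{196} \approx 0.005102$
$\left(r{\left(\frac{1}{6 - 10} \right)} + y\right) p{\left(0,9 \right)} = \left(48 + \frac{1}{196}\right) 9 \cdot 0 = \frac{9409}{196} \cdot 0 = 0$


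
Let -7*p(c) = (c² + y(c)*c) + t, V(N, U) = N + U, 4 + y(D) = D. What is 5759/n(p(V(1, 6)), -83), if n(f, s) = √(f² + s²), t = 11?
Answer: 40313*√344122/344122 ≈ 68.721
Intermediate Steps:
y(D) = -4 + D
p(c) = -11/7 - c²/7 - c*(-4 + c)/7 (p(c) = -((c² + (-4 + c)*c) + 11)/7 = -((c² + c*(-4 + c)) + 11)/7 = -(11 + c² + c*(-4 + c))/7 = -11/7 - c²/7 - c*(-4 + c)/7)
5759/n(p(V(1, 6)), -83) = 5759/(√((-11/7 - 2*(1 + 6)²/7 + 4*(1 + 6)/7)² + (-83)²)) = 5759/(√((-11/7 - 2/7*7² + (4/7)*7)² + 6889)) = 5759/(√((-11/7 - 2/7*49 + 4)² + 6889)) = 5759/(√((-11/7 - 14 + 4)² + 6889)) = 5759/(√((-81/7)² + 6889)) = 5759/(√(6561/49 + 6889)) = 5759/(√(344122/49)) = 5759/((√344122/7)) = 5759*(7*√344122/344122) = 40313*√344122/344122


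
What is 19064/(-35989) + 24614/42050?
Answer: 1451587/26092025 ≈ 0.055633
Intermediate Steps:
19064/(-35989) + 24614/42050 = 19064*(-1/35989) + 24614*(1/42050) = -19064/35989 + 12307/21025 = 1451587/26092025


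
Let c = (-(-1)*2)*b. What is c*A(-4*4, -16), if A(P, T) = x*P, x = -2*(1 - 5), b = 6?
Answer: -1536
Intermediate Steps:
c = 12 (c = -(-1)*2*6 = -1*(-2)*6 = 2*6 = 12)
x = 8 (x = -2*(-4) = 8)
A(P, T) = 8*P
c*A(-4*4, -16) = 12*(8*(-4*4)) = 12*(8*(-16)) = 12*(-128) = -1536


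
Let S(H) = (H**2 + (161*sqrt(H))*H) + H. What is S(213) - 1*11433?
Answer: 34149 + 34293*sqrt(213) ≈ 5.3464e+5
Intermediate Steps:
S(H) = H + H**2 + 161*H**(3/2) (S(H) = (H**2 + 161*H**(3/2)) + H = H + H**2 + 161*H**(3/2))
S(213) - 1*11433 = (213 + 213**2 + 161*213**(3/2)) - 1*11433 = (213 + 45369 + 161*(213*sqrt(213))) - 11433 = (213 + 45369 + 34293*sqrt(213)) - 11433 = (45582 + 34293*sqrt(213)) - 11433 = 34149 + 34293*sqrt(213)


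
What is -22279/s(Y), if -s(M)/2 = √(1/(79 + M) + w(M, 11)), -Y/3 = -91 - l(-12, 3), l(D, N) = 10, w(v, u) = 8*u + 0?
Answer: 22279*√12841694/67234 ≈ 1187.5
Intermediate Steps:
w(v, u) = 8*u
Y = 303 (Y = -3*(-91 - 1*10) = -3*(-91 - 10) = -3*(-101) = 303)
s(M) = -2*√(88 + 1/(79 + M)) (s(M) = -2*√(1/(79 + M) + 8*11) = -2*√(1/(79 + M) + 88) = -2*√(88 + 1/(79 + M)))
-22279/s(Y) = -22279*(-√(79 + 303)/(2*√(6953 + 88*303))) = -22279*(-√382/(2*√(6953 + 26664))) = -22279*(-√12841694/67234) = -(-22279)*√12841694/67234 = 22279*√12841694/67234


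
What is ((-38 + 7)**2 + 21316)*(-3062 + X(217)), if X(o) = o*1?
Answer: -63378065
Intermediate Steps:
X(o) = o
((-38 + 7)**2 + 21316)*(-3062 + X(217)) = ((-38 + 7)**2 + 21316)*(-3062 + 217) = ((-31)**2 + 21316)*(-2845) = (961 + 21316)*(-2845) = 22277*(-2845) = -63378065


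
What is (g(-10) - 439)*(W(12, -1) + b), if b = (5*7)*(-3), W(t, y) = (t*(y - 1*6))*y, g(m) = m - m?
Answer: 9219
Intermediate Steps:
g(m) = 0
W(t, y) = t*y*(-6 + y) (W(t, y) = (t*(y - 6))*y = (t*(-6 + y))*y = t*y*(-6 + y))
b = -105 (b = 35*(-3) = -105)
(g(-10) - 439)*(W(12, -1) + b) = (0 - 439)*(12*(-1)*(-6 - 1) - 105) = -439*(12*(-1)*(-7) - 105) = -439*(84 - 105) = -439*(-21) = 9219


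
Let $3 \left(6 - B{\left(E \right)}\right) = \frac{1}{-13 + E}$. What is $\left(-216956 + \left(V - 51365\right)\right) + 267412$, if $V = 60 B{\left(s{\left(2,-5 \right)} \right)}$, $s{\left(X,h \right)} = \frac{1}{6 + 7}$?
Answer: $- \frac{22993}{42} \approx -547.45$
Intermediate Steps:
$s{\left(X,h \right)} = \frac{1}{13}$
$B{\left(E \right)} = 6 - \frac{1}{3 \left(-13 + E\right)}$
$V = \frac{15185}{42}$ ($V = 60 \frac{-235 + 18 \cdot \frac{1}{13}}{3 \left(-13 + \frac{1}{13}\right)} = 60 \frac{-235 + \frac{18}{13}}{3 \left(- \frac{168}{13}\right)} = 60 \cdot \frac{1}{3} \left(- \frac{13}{168}\right) \left(- \frac{3037}{13}\right) = 60 \cdot \frac{3037}{504} = \frac{15185}{42} \approx 361.55$)
$\left(-216956 + \left(V - 51365\right)\right) + 267412 = \left(-216956 + \left(\frac{15185}{42} - 51365\right)\right) + 267412 = \left(-216956 - \frac{2142145}{42}\right) + 267412 = - \frac{11254297}{42} + 267412 = - \frac{22993}{42}$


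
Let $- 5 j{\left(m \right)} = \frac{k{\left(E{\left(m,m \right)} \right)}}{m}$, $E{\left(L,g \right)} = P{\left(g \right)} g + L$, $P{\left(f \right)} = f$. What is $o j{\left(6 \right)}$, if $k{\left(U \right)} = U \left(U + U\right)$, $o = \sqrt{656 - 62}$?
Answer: $- \frac{1764 \sqrt{66}}{5} \approx -2866.2$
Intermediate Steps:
$o = 3 \sqrt{66}$ ($o = \sqrt{594} = 3 \sqrt{66} \approx 24.372$)
$E{\left(L,g \right)} = L + g^{2}$ ($E{\left(L,g \right)} = g g + L = g^{2} + L = L + g^{2}$)
$k{\left(U \right)} = 2 U^{2}$ ($k{\left(U \right)} = U 2 U = 2 U^{2}$)
$j{\left(m \right)} = - \frac{2 \left(m + m^{2}\right)^{2}}{5 m}$ ($j{\left(m \right)} = - \frac{2 \left(m + m^{2}\right)^{2} \frac{1}{m}}{5} = - \frac{2 \frac{1}{m} \left(m + m^{2}\right)^{2}}{5} = - \frac{2 \left(m + m^{2}\right)^{2}}{5 m}$)
$o j{\left(6 \right)} = 3 \sqrt{66} \left(\left(- \frac{2}{5}\right) 6 \left(1 + 6\right)^{2}\right) = 3 \sqrt{66} \left(\left(- \frac{2}{5}\right) 6 \cdot 7^{2}\right) = 3 \sqrt{66} \left(\left(- \frac{2}{5}\right) 6 \cdot 49\right) = 3 \sqrt{66} \left(- \frac{588}{5}\right) = - \frac{1764 \sqrt{66}}{5}$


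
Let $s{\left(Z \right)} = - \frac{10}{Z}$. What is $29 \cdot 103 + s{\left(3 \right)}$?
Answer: $\frac{8951}{3} \approx 2983.7$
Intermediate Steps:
$29 \cdot 103 + s{\left(3 \right)} = 29 \cdot 103 - \frac{10}{3} = 2987 - \frac{10}{3} = \frac{8951}{3}$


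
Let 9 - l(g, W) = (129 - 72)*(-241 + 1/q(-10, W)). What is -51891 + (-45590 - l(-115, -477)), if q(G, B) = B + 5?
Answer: -52499201/472 ≈ -1.1123e+5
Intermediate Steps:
q(G, B) = 5 + B
l(g, W) = 13746 - 57/(5 + W) (l(g, W) = 9 - (129 - 72)*(-241 + 1/(5 + W)) = 9 - 57*(-241 + 1/(5 + W)) = 9 - (-13737 + 57/(5 + W)) = 9 + (13737 - 57/(5 + W)) = 13746 - 57/(5 + W))
-51891 + (-45590 - l(-115, -477)) = -51891 + (-45590 - 3*(22891 + 4582*(-477))/(5 - 477)) = -51891 + (-45590 - 3*(22891 - 2185614)/(-472)) = -51891 + (-45590 - 3*(-1)*(-2162723)/472) = -51891 + (-45590 - 1*6488169/472) = -51891 + (-45590 - 6488169/472) = -51891 - 28006649/472 = -52499201/472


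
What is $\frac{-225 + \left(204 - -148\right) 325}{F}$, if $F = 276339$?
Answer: $\frac{114175}{276339} \approx 0.41317$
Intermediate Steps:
$\frac{-225 + \left(204 - -148\right) 325}{F} = \frac{-225 + \left(204 - -148\right) 325}{276339} = \left(-225 + \left(204 + 148\right) 325\right) \frac{1}{276339} = \left(-225 + 352 \cdot 325\right) \frac{1}{276339} = \left(-225 + 114400\right) \frac{1}{276339} = 114175 \cdot \frac{1}{276339} = \frac{114175}{276339}$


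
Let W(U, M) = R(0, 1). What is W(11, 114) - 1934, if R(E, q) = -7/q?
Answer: -1941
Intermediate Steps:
W(U, M) = -7 (W(U, M) = -7/1 = -7*1 = -7)
W(11, 114) - 1934 = -7 - 1934 = -1941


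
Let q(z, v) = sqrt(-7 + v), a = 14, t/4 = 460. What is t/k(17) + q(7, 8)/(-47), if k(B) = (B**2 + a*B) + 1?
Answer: 5372/1551 ≈ 3.4636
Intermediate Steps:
t = 1840 (t = 4*460 = 1840)
k(B) = 1 + B**2 + 14*B (k(B) = (B**2 + 14*B) + 1 = 1 + B**2 + 14*B)
t/k(17) + q(7, 8)/(-47) = 1840/(1 + 17**2 + 14*17) + sqrt(-7 + 8)/(-47) = 1840/(1 + 289 + 238) + sqrt(1)*(-1/47) = 1840/528 + 1*(-1/47) = 1840*(1/528) - 1/47 = 115/33 - 1/47 = 5372/1551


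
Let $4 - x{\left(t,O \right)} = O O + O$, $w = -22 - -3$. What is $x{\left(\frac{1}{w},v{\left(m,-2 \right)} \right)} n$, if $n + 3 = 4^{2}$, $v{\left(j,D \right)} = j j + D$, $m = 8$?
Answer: $-50726$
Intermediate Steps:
$w = -19$ ($w = -22 + 3 = -19$)
$v{\left(j,D \right)} = D + j^{2}$ ($v{\left(j,D \right)} = j^{2} + D = D + j^{2}$)
$x{\left(t,O \right)} = 4 - O - O^{2}$ ($x{\left(t,O \right)} = 4 - \left(O O + O\right) = 4 - \left(O^{2} + O\right) = 4 - \left(O + O^{2}\right) = 4 - O - O^{2}$)
$n = 13$ ($n = -3 + 4^{2} = -3 + 16 = 13$)
$x{\left(\frac{1}{w},v{\left(m,-2 \right)} \right)} n = \left(4 - \left(-2 + 8^{2}\right) - \left(-2 + 8^{2}\right)^{2}\right) 13 = \left(4 - \left(-2 + 64\right) - \left(-2 + 64\right)^{2}\right) 13 = \left(4 - 62 - 62^{2}\right) 13 = \left(4 - 62 - 3844\right) 13 = \left(-3902\right) 13 = -50726$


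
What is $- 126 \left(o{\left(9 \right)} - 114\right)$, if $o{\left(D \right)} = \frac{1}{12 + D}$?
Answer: $14358$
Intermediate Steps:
$- 126 \left(o{\left(9 \right)} - 114\right) = - 126 \left(\frac{1}{12 + 9} - 114\right) = - 126 \left(\frac{1}{21} - 114\right) = \left(-126\right) \left(- \frac{2393}{21}\right) = 14358$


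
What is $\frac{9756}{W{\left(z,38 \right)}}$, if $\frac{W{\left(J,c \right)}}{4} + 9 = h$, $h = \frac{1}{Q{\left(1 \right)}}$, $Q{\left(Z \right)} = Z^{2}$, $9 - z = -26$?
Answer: $- \frac{2439}{8} \approx -304.88$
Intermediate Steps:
$z = 35$ ($z = 9 - -26 = 9 + 26 = 35$)
$h = 1$ ($h = \frac{1}{1^{2}} = 1^{-1} = 1$)
$W{\left(J,c \right)} = -32$ ($W{\left(J,c \right)} = -36 + 4 \cdot 1 = -36 + 4 = -32$)
$\frac{9756}{W{\left(z,38 \right)}} = \frac{9756}{-32} = 9756 \left(- \frac{1}{32}\right) = - \frac{2439}{8}$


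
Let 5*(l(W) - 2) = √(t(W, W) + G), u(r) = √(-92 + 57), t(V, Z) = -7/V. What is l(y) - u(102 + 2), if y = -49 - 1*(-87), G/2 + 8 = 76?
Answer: 2 + √196118/190 - I*√35 ≈ 4.3308 - 5.9161*I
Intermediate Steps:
G = 136 (G = -16 + 2*76 = -16 + 152 = 136)
u(r) = I*√35 (u(r) = √(-35) = I*√35)
y = 38 (y = -49 + 87 = 38)
l(W) = 2 + √(136 - 7/W)/5 (l(W) = 2 + √(-7/W + 136)/5 = 2 + √(136 - 7/W)/5)
l(y) - u(102 + 2) = (2 + √(136 - 7/38)/5) - I*√35 = (2 + √(5161/38)/5) - I*√35 = (2 + (√196118/38)/5) - I*√35 = (2 + √196118/190) - I*√35 = 2 + √196118/190 - I*√35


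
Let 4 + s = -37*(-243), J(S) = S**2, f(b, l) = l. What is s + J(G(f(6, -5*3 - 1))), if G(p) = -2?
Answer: 8991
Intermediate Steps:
s = 8987 (s = -4 - 37*(-243) = -4 + 8991 = 8987)
s + J(G(f(6, -5*3 - 1))) = 8987 + (-2)**2 = 8987 + 4 = 8991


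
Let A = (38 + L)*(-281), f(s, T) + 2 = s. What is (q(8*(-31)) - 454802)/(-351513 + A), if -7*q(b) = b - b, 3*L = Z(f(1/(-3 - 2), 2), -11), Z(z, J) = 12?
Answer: 454802/363315 ≈ 1.2518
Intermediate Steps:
f(s, T) = -2 + s
L = 4 (L = (⅓)*12 = 4)
q(b) = 0 (q(b) = -(b - b)/7 = -⅐*0 = 0)
A = -11802 (A = (38 + 4)*(-281) = 42*(-281) = -11802)
(q(8*(-31)) - 454802)/(-351513 + A) = (0 - 454802)/(-351513 - 11802) = -454802/(-363315) = -454802*(-1/363315) = 454802/363315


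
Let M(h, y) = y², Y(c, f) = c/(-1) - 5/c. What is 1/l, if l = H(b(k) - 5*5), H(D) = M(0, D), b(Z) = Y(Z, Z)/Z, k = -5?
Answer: 25/17161 ≈ 0.0014568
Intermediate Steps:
Y(c, f) = -c - 5/c (Y(c, f) = c*(-1) - 5/c = -c - 5/c)
b(Z) = (-Z - 5/Z)/Z
H(D) = D²
l = 17161/25 (l = ((-1 - 5/(-5)²) - 5*5)² = ((-1 - 5*1/25) - 25)² = ((-1 - ⅕) - 25)² = (-6/5 - 25)² = (-131/5)² = 17161/25 ≈ 686.44)
1/l = 1/(17161/25) = 25/17161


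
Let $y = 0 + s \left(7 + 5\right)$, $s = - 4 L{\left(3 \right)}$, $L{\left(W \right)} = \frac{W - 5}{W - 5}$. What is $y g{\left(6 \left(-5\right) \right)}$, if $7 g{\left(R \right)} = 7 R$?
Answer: $1440$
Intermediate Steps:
$L{\left(W \right)} = 1$ ($L{\left(W \right)} = \frac{-5 + W}{-5 + W} = 1$)
$s = -4$ ($s = \left(-4\right) 1 = -4$)
$g{\left(R \right)} = R$ ($g{\left(R \right)} = \frac{7 R}{7} = R$)
$y = -48$ ($y = 0 - 4 \left(7 + 5\right) = 0 - 48 = -48$)
$y g{\left(6 \left(-5\right) \right)} = - 48 \cdot 6 \left(-5\right) = \left(-48\right) \left(-30\right) = 1440$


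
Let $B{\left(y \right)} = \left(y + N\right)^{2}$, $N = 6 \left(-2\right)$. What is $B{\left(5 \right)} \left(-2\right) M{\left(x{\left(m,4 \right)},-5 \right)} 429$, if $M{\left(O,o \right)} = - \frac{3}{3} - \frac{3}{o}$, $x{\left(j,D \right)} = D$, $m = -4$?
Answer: $\frac{84084}{5} \approx 16817.0$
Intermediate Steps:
$N = -12$
$B{\left(y \right)} = \left(-12 + y\right)^{2}$ ($B{\left(y \right)} = \left(y - 12\right)^{2} = \left(-12 + y\right)^{2}$)
$M{\left(O,o \right)} = -1 - \frac{3}{o}$ ($M{\left(O,o \right)} = \left(-3\right) \frac{1}{3} - \frac{3}{o} = -1 - \frac{3}{o}$)
$B{\left(5 \right)} \left(-2\right) M{\left(x{\left(m,4 \right)},-5 \right)} 429 = \left(-12 + 5\right)^{2} \left(-2\right) \frac{-3 - -5}{-5} \cdot 429 = \left(-7\right)^{2} \left(-2\right) \left(- \frac{-3 + 5}{5}\right) 429 = 49 \left(-2\right) \left(\left(- \frac{1}{5}\right) 2\right) 429 = \left(-98\right) \left(- \frac{2}{5}\right) 429 = \frac{196}{5} \cdot 429 = \frac{84084}{5}$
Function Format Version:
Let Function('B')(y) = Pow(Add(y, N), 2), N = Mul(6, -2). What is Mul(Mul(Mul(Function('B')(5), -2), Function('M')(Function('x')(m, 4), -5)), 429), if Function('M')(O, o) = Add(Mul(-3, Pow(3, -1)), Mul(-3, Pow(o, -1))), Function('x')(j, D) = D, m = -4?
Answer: Rational(84084, 5) ≈ 16817.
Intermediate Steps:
N = -12
Function('B')(y) = Pow(Add(-12, y), 2) (Function('B')(y) = Pow(Add(y, -12), 2) = Pow(Add(-12, y), 2))
Function('M')(O, o) = Add(-1, Mul(-3, Pow(o, -1))) (Function('M')(O, o) = Add(Mul(-3, Rational(1, 3)), Mul(-3, Pow(o, -1))) = Add(-1, Mul(-3, Pow(o, -1))))
Mul(Mul(Mul(Function('B')(5), -2), Function('M')(Function('x')(m, 4), -5)), 429) = Mul(Mul(Mul(Pow(Add(-12, 5), 2), -2), Mul(Pow(-5, -1), Add(-3, Mul(-1, -5)))), 429) = Mul(Mul(Mul(Pow(-7, 2), -2), Mul(Rational(-1, 5), Add(-3, 5))), 429) = Mul(Mul(Mul(49, -2), Mul(Rational(-1, 5), 2)), 429) = Mul(Mul(-98, Rational(-2, 5)), 429) = Mul(Rational(196, 5), 429) = Rational(84084, 5)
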